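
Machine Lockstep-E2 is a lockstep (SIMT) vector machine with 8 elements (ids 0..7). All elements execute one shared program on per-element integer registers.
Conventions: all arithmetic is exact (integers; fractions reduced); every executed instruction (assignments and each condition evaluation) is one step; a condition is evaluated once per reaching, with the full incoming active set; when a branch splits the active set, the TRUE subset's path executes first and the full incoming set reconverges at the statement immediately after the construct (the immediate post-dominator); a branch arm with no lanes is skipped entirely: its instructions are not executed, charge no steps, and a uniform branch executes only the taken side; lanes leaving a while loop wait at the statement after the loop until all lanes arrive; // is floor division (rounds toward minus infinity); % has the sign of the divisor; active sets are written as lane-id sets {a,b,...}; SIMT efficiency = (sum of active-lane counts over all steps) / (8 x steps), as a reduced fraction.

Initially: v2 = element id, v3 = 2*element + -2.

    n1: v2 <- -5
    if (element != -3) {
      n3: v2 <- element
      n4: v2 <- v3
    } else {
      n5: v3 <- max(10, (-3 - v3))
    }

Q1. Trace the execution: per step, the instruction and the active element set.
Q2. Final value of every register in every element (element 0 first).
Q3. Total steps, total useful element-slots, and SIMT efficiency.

step 0: v2 <- -5                     {0,1,2,3,4,5,6,7}
step 1: eval (element != -3)         {0,1,2,3,4,5,6,7}
step 2: v2 <- element                {0,1,2,3,4,5,6,7}
step 3: v2 <- v3                     {0,1,2,3,4,5,6,7}

Answer: 4 steps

v2: -2,0,2,4,6,8,10,12
v3: -2,0,2,4,6,8,10,12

steps = 4; useful = 32; efficiency = 32/32 = 1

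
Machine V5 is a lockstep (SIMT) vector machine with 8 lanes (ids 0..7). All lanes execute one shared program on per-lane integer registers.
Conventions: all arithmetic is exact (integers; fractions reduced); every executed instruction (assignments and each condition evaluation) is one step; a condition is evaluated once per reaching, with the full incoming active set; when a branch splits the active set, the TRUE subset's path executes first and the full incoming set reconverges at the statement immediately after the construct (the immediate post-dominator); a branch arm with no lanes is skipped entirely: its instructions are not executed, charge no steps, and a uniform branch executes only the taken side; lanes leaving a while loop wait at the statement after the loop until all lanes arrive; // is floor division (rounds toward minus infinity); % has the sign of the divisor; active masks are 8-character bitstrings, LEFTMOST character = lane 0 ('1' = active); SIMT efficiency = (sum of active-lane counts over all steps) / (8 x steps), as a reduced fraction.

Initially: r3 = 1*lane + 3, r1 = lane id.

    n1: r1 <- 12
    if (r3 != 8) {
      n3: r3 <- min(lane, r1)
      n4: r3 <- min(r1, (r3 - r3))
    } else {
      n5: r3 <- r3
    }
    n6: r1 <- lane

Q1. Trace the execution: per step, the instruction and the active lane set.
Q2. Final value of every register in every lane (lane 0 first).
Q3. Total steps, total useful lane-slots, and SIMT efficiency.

step 0: r1 <- 12                     11111111
step 1: eval (r3 != 8)               11111111
step 2: r3 <- min(lane, r1)          11111011
step 3: r3 <- min(r1, (r3 - r3))     11111011
step 4: r3 <- r3                     00000100
step 5: r1 <- lane                   11111111

Answer: 6 steps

r3: 0,0,0,0,0,8,0,0
r1: 0,1,2,3,4,5,6,7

steps = 6; useful = 39; efficiency = 39/48 = 13/16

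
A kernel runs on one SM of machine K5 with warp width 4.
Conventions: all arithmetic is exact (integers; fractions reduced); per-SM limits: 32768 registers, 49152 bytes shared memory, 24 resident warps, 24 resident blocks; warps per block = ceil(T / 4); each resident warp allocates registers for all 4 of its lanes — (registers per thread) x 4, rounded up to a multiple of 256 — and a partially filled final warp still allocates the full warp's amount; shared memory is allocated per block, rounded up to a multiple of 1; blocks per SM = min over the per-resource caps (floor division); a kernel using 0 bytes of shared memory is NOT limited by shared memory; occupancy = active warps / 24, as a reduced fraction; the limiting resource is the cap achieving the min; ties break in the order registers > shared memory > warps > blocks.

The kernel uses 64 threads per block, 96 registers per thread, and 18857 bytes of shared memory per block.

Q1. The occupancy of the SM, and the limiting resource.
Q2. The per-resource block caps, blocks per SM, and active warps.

Answer: occupancy 2/3, limited by warps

registers: 4 blocks
shared memory: 2 blocks
warps: 1 block
blocks: 24 blocks

Answer: 1 block, 16 active warps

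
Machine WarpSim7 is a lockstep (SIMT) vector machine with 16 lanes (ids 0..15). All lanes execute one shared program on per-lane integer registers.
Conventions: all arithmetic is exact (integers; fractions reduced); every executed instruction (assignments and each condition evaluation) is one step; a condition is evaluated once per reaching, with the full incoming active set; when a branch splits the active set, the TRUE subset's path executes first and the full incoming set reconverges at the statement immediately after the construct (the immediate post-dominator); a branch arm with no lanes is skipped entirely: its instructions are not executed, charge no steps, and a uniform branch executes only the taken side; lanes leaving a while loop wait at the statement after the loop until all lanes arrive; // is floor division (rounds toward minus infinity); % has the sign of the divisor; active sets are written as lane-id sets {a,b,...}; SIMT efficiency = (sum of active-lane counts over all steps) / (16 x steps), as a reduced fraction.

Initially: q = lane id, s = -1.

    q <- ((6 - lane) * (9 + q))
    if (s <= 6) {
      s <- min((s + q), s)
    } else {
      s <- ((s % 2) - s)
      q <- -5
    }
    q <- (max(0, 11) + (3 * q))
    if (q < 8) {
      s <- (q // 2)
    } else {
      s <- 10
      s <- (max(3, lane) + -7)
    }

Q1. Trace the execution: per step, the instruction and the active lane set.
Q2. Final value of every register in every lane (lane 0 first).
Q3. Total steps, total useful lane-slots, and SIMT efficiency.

step 0: q <- ((6 - lane) * (9 + q))  {0,1,2,3,4,5,6,7,8,9,10,11,12,13,14,15}
step 1: eval (s <= 6)                {0,1,2,3,4,5,6,7,8,9,10,11,12,13,14,15}
step 2: s <- min((s + q), s)         {0,1,2,3,4,5,6,7,8,9,10,11,12,13,14,15}
step 3: q <- (max(0, 11) + (3 * q))  {0,1,2,3,4,5,6,7,8,9,10,11,12,13,14,15}
step 4: eval (q < 8)                 {0,1,2,3,4,5,6,7,8,9,10,11,12,13,14,15}
step 5: s <- (q // 2)                {7,8,9,10,11,12,13,14,15}
step 6: s <- 10                      {0,1,2,3,4,5,6}
step 7: s <- (max(3, lane) + -7)     {0,1,2,3,4,5,6}

Answer: 8 steps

q: 173,161,143,119,89,53,11,-37,-91,-151,-217,-289,-367,-451,-541,-637
s: -4,-4,-4,-4,-3,-2,-1,-19,-46,-76,-109,-145,-184,-226,-271,-319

steps = 8; useful = 103; efficiency = 103/128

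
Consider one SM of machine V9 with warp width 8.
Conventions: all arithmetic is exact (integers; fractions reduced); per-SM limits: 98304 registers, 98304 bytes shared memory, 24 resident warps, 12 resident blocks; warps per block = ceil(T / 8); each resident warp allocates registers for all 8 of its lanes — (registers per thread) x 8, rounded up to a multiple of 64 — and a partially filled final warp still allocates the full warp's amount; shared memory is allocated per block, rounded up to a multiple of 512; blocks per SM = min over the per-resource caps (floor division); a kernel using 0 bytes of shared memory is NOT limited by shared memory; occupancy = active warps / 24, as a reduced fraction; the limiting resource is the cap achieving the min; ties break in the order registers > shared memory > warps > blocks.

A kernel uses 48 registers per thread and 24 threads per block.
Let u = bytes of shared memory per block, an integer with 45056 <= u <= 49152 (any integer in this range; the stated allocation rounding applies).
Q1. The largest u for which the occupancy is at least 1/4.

Answer: u = 49152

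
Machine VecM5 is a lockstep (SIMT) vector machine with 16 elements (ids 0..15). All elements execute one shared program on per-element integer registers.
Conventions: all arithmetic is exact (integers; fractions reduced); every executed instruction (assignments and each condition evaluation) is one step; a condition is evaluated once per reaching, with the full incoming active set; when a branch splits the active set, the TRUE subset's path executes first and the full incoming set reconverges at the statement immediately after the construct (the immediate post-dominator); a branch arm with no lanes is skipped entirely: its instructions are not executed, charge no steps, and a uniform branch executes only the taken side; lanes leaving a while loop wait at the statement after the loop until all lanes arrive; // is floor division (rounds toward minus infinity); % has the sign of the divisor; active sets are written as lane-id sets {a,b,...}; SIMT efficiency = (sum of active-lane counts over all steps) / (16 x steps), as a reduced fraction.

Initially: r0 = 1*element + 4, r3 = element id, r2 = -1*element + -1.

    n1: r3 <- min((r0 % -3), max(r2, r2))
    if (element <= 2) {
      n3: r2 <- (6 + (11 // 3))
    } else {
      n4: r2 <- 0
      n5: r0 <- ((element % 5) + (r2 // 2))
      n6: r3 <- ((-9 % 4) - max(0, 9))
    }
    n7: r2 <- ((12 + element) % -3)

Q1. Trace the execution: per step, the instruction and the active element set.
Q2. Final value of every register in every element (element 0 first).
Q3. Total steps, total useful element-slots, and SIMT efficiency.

step 0: r3 <- min((r0 % -3), max(r2, r2)) {0,1,2,3,4,5,6,7,8,9,10,11,12,13,14,15}
step 1: eval (element <= 2)          {0,1,2,3,4,5,6,7,8,9,10,11,12,13,14,15}
step 2: r2 <- (6 + (11 // 3))        {0,1,2}
step 3: r2 <- 0                      {3,4,5,6,7,8,9,10,11,12,13,14,15}
step 4: r0 <- ((element % 5) + (r2 // 2)) {3,4,5,6,7,8,9,10,11,12,13,14,15}
step 5: r3 <- ((-9 % 4) - max(0, 9)) {3,4,5,6,7,8,9,10,11,12,13,14,15}
step 6: r2 <- ((12 + element) % -3)  {0,1,2,3,4,5,6,7,8,9,10,11,12,13,14,15}

Answer: 7 steps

r0: 4,5,6,3,4,0,1,2,3,4,0,1,2,3,4,0
r3: -2,-2,-3,-6,-6,-6,-6,-6,-6,-6,-6,-6,-6,-6,-6,-6
r2: 0,-2,-1,0,-2,-1,0,-2,-1,0,-2,-1,0,-2,-1,0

steps = 7; useful = 90; efficiency = 90/112 = 45/56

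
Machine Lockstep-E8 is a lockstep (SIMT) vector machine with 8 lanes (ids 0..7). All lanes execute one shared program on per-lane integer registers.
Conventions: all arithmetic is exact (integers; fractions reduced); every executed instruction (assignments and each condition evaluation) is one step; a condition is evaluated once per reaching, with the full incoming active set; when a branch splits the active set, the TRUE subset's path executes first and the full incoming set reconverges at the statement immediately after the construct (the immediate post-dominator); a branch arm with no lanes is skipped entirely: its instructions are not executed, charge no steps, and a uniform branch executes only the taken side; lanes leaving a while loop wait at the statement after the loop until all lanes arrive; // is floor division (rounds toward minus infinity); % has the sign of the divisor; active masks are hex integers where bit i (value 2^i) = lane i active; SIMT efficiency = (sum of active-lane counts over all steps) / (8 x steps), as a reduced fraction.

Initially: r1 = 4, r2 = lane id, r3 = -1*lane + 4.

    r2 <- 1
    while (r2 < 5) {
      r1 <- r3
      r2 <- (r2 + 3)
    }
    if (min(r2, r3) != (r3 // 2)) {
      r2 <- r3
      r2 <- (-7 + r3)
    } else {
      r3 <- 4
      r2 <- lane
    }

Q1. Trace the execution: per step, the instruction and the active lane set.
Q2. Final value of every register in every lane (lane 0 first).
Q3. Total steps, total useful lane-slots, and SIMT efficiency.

step 0: r2 <- 1                      0xff
step 1: eval (r2 < 5)                0xff
step 2: r1 <- r3                     0xff
step 3: r2 <- (r2 + 3)               0xff
step 4: eval (r2 < 5)                0xff
step 5: r1 <- r3                     0xff
step 6: r2 <- (r2 + 3)               0xff
step 7: eval (r2 < 5)                0xff
step 8: eval (min(r2, r3) != (r3 // 2)) 0xff
step 9: r2 <- r3                     0xcf
step 10: r2 <- (-7 + r3)              0xcf
step 11: r3 <- 4                      0x30
step 12: r2 <- lane                   0x30

Answer: 13 steps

r1: 4,3,2,1,0,-1,-2,-3
r2: -3,-4,-5,-6,4,5,-9,-10
r3: 4,3,2,1,4,4,-2,-3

steps = 13; useful = 88; efficiency = 88/104 = 11/13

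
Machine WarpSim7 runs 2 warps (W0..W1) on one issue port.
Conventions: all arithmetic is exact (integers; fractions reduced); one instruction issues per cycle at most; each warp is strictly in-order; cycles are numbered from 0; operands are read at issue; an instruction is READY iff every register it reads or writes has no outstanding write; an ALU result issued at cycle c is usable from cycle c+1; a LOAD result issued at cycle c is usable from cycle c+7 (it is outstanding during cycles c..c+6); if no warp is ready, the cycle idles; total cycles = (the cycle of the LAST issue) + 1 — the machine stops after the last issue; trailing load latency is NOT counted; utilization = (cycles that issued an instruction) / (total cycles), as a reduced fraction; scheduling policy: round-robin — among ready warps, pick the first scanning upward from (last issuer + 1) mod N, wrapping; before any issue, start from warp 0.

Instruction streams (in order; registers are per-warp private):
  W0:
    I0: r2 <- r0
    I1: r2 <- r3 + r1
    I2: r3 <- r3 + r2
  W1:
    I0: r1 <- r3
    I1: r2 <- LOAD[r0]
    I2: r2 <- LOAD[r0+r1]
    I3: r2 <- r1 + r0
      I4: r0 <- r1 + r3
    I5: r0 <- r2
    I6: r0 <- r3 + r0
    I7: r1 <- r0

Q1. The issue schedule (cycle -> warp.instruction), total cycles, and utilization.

cycle 0: W0.I0
cycle 1: W1.I0
cycle 2: W0.I1
cycle 3: W1.I1
cycle 4: W0.I2
cycle 5: idle
cycle 6: idle
cycle 7: idle
cycle 8: idle
cycle 9: idle
cycle 10: W1.I2
cycle 11: idle
cycle 12: idle
cycle 13: idle
cycle 14: idle
cycle 15: idle
cycle 16: idle
cycle 17: W1.I3
cycle 18: W1.I4
cycle 19: W1.I5
cycle 20: W1.I6
cycle 21: W1.I7

Answer: 22 cycles, utilization 1/2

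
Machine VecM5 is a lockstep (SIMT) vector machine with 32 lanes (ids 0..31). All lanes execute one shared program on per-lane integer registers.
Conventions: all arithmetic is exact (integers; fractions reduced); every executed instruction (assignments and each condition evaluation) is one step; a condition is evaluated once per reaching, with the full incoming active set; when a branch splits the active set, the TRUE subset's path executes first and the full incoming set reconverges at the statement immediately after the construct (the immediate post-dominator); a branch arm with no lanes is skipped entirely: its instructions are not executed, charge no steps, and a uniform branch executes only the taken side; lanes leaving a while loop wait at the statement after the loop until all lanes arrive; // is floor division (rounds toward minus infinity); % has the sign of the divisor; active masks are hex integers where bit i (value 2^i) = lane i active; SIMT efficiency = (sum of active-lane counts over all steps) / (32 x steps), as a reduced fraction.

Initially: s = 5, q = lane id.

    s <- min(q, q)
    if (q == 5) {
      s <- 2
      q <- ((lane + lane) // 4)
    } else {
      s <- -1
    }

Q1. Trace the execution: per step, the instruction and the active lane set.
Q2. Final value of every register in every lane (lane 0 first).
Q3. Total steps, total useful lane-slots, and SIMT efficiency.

step 0: s <- min(q, q)               0xffffffff
step 1: eval (q == 5)                0xffffffff
step 2: s <- 2                       0x00000020
step 3: q <- ((lane + lane) // 4)    0x00000020
step 4: s <- -1                      0xffffffdf

Answer: 5 steps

s: -1,-1,-1,-1,-1,2,-1,-1,-1,-1,-1,-1,-1,-1,-1,-1,-1,-1,-1,-1,-1,-1,-1,-1,-1,-1,-1,-1,-1,-1,-1,-1
q: 0,1,2,3,4,2,6,7,8,9,10,11,12,13,14,15,16,17,18,19,20,21,22,23,24,25,26,27,28,29,30,31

steps = 5; useful = 97; efficiency = 97/160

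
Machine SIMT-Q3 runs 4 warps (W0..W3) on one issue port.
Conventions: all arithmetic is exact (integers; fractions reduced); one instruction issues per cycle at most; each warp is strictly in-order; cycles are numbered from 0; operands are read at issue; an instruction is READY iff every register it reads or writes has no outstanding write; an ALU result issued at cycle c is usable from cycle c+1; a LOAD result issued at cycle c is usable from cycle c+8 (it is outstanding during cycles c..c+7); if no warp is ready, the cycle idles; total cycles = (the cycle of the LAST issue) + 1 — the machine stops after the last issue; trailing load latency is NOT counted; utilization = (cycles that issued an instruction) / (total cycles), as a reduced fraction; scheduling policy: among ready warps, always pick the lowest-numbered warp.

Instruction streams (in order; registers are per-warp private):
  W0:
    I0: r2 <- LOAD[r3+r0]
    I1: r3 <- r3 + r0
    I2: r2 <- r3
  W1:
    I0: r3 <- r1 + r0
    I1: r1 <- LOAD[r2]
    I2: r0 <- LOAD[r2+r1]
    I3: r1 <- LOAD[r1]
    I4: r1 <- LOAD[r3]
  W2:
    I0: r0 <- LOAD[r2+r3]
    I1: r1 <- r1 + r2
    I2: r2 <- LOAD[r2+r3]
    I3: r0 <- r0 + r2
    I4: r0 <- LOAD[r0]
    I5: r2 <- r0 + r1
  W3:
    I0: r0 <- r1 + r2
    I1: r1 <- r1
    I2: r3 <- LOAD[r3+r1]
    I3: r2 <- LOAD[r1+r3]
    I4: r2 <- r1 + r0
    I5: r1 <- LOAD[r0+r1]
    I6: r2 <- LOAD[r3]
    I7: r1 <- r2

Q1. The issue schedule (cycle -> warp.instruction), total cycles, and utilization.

cycle 0: W0.I0
cycle 1: W0.I1
cycle 2: W1.I0
cycle 3: W1.I1
cycle 4: W2.I0
cycle 5: W2.I1
cycle 6: W2.I2
cycle 7: W3.I0
cycle 8: W0.I2
cycle 9: W3.I1
cycle 10: W3.I2
cycle 11: W1.I2
cycle 12: W1.I3
cycle 13: idle
cycle 14: W2.I3
cycle 15: W2.I4
cycle 16: idle
cycle 17: idle
cycle 18: W3.I3
cycle 19: idle
cycle 20: W1.I4
cycle 21: idle
cycle 22: idle
cycle 23: W2.I5
cycle 24: idle
cycle 25: idle
cycle 26: W3.I4
cycle 27: W3.I5
cycle 28: W3.I6
cycle 29: idle
cycle 30: idle
cycle 31: idle
cycle 32: idle
cycle 33: idle
cycle 34: idle
cycle 35: idle
cycle 36: W3.I7

Answer: 37 cycles, utilization 22/37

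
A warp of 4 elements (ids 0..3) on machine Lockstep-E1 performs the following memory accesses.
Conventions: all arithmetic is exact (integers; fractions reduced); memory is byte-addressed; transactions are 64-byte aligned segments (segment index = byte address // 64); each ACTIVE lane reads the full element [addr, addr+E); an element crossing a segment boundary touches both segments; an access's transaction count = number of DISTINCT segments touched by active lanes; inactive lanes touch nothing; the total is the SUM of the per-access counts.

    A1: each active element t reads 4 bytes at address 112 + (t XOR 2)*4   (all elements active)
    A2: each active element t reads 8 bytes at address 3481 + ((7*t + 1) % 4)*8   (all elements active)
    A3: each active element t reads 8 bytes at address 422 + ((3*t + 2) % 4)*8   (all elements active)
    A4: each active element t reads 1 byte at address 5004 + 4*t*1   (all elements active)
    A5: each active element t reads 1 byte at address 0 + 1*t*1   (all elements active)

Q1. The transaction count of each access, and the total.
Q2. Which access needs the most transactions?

A1: 1 transaction
A2: 1 transaction
A3: 2 transactions
A4: 1 transaction
A5: 1 transaction

Answer: 1,1,2,1,1; total 6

Answer: A3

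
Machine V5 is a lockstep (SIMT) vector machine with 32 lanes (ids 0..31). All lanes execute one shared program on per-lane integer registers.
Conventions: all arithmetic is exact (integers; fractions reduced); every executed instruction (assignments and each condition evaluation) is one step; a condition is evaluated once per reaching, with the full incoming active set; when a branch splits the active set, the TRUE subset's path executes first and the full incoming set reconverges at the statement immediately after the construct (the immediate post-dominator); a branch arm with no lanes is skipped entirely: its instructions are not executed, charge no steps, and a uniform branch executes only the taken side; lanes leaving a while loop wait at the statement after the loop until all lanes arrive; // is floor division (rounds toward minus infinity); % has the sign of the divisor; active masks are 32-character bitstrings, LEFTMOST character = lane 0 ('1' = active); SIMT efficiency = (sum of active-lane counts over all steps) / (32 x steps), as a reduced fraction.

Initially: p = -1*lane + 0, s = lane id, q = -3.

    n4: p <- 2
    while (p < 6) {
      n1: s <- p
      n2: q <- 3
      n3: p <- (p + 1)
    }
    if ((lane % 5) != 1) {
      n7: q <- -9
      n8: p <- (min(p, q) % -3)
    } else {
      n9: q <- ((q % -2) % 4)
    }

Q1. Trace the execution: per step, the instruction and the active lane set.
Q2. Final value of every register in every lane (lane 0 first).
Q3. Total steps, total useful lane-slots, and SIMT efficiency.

step 0: p <- 2                       11111111111111111111111111111111
step 1: eval (p < 6)                 11111111111111111111111111111111
step 2: s <- p                       11111111111111111111111111111111
step 3: q <- 3                       11111111111111111111111111111111
step 4: p <- (p + 1)                 11111111111111111111111111111111
step 5: eval (p < 6)                 11111111111111111111111111111111
step 6: s <- p                       11111111111111111111111111111111
step 7: q <- 3                       11111111111111111111111111111111
step 8: p <- (p + 1)                 11111111111111111111111111111111
step 9: eval (p < 6)                 11111111111111111111111111111111
step 10: s <- p                       11111111111111111111111111111111
step 11: q <- 3                       11111111111111111111111111111111
step 12: p <- (p + 1)                 11111111111111111111111111111111
step 13: eval (p < 6)                 11111111111111111111111111111111
step 14: s <- p                       11111111111111111111111111111111
step 15: q <- 3                       11111111111111111111111111111111
step 16: p <- (p + 1)                 11111111111111111111111111111111
step 17: eval (p < 6)                 11111111111111111111111111111111
step 18: eval ((lane % 5) != 1)       11111111111111111111111111111111
step 19: q <- -9                      10111101111011110111101111011110
step 20: p <- (min(p, q) % -3)        10111101111011110111101111011110
step 21: q <- ((q % -2) % 4)          01000010000100001000010000100001

Answer: 22 steps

p: 0,6,0,0,0,0,6,0,0,0,0,6,0,0,0,0,6,0,0,0,0,6,0,0,0,0,6,0,0,0,0,6
s: 5,5,5,5,5,5,5,5,5,5,5,5,5,5,5,5,5,5,5,5,5,5,5,5,5,5,5,5,5,5,5,5
q: -9,3,-9,-9,-9,-9,3,-9,-9,-9,-9,3,-9,-9,-9,-9,3,-9,-9,-9,-9,3,-9,-9,-9,-9,3,-9,-9,-9,-9,3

steps = 22; useful = 665; efficiency = 665/704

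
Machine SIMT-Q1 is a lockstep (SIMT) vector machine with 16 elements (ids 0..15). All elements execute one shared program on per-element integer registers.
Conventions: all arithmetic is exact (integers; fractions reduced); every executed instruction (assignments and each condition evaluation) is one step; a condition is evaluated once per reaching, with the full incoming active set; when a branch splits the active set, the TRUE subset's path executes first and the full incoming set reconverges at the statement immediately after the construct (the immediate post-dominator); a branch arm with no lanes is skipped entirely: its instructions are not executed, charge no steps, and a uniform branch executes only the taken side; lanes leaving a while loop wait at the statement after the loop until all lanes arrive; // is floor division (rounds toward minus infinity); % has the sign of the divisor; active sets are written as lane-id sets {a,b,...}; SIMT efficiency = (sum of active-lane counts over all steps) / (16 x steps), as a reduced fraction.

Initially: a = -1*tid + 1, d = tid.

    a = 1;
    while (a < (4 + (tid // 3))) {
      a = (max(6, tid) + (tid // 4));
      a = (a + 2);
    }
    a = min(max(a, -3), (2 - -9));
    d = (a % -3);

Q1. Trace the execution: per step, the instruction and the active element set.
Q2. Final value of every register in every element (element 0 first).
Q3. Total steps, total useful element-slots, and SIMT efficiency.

step 0: a <- 1                       {0,1,2,3,4,5,6,7,8,9,10,11,12,13,14,15}
step 1: eval (a < (4 + (tid // 3)))  {0,1,2,3,4,5,6,7,8,9,10,11,12,13,14,15}
step 2: a <- (max(6, tid) + (tid // 4)) {0,1,2,3,4,5,6,7,8,9,10,11,12,13,14,15}
step 3: a <- (a + 2)                 {0,1,2,3,4,5,6,7,8,9,10,11,12,13,14,15}
step 4: eval (a < (4 + (tid // 3)))  {0,1,2,3,4,5,6,7,8,9,10,11,12,13,14,15}
step 5: a <- min(max(a, -3), (2 - -9)) {0,1,2,3,4,5,6,7,8,9,10,11,12,13,14,15}
step 6: d <- (a % -3)                {0,1,2,3,4,5,6,7,8,9,10,11,12,13,14,15}

Answer: 7 steps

a: 8,8,8,8,9,9,9,10,11,11,11,11,11,11,11,11
d: -1,-1,-1,-1,0,0,0,-2,-1,-1,-1,-1,-1,-1,-1,-1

steps = 7; useful = 112; efficiency = 112/112 = 1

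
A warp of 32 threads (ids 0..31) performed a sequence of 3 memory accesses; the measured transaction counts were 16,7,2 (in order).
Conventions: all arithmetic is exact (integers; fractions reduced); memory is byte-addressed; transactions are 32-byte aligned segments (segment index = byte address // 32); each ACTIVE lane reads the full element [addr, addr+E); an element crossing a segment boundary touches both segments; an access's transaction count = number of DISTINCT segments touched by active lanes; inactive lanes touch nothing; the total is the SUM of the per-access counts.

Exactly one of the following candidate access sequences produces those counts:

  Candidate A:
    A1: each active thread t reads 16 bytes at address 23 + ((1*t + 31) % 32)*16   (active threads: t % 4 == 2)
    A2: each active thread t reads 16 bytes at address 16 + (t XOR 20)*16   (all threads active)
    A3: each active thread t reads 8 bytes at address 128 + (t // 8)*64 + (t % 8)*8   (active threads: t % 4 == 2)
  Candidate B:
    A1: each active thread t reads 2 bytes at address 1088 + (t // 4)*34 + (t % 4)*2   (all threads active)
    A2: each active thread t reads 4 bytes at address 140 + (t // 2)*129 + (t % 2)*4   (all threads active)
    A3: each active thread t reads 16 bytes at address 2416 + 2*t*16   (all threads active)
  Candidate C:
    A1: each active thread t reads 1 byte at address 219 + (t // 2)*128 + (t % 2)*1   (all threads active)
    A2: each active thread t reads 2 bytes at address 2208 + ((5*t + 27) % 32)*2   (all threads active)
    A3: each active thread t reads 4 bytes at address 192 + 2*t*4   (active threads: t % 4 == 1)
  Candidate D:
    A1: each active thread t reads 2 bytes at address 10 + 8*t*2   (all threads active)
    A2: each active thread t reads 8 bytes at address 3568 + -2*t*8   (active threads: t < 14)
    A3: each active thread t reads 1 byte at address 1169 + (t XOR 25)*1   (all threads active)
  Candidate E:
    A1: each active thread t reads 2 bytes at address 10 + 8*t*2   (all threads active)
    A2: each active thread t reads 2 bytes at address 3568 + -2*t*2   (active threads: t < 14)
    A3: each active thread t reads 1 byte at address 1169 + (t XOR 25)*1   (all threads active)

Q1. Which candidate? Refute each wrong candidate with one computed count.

A: A1 gives 8 transactions, not 16
B: A1 gives 8 transactions, not 16
C: A2 gives 2 transactions, not 7
E: A2 gives 3 transactions, not 7
D: all counts match (16,7,2)

Answer: D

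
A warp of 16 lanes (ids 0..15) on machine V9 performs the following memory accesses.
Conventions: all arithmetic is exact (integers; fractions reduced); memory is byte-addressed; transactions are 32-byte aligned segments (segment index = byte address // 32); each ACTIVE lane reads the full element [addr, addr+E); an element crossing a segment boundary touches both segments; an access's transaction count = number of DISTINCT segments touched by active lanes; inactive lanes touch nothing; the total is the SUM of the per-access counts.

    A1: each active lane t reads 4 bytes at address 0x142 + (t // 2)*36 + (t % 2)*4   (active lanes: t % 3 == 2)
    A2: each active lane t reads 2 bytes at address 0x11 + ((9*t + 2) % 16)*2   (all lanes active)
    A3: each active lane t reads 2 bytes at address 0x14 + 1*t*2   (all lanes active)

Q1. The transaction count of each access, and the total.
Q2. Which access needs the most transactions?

A1: 6 transactions
A2: 2 transactions
A3: 2 transactions

Answer: 6,2,2; total 10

Answer: A1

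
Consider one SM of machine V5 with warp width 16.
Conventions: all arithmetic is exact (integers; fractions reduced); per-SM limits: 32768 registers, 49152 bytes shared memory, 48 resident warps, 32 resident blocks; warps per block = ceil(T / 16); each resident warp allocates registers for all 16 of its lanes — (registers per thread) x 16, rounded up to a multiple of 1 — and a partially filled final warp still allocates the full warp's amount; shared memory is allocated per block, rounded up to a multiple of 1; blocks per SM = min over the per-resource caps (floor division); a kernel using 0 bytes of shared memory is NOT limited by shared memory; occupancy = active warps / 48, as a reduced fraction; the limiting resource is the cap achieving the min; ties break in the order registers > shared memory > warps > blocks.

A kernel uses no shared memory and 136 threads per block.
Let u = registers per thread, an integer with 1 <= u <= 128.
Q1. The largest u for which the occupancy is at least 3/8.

Answer: u = 113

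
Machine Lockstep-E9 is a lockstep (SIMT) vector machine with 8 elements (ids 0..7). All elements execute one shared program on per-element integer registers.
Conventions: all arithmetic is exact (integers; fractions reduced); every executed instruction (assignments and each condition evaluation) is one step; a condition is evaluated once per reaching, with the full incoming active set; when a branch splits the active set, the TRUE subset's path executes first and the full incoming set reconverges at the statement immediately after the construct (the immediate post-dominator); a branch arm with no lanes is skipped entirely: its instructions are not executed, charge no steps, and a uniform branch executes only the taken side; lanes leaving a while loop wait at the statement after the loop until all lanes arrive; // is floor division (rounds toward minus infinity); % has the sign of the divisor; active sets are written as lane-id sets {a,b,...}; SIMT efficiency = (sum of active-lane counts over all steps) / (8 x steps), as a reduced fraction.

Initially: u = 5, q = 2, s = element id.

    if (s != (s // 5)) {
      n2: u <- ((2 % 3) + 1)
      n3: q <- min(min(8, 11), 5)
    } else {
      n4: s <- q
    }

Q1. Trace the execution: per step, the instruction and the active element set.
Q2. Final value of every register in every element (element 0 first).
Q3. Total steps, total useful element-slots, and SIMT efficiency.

step 0: eval (s != (s // 5))         {0,1,2,3,4,5,6,7}
step 1: u <- ((2 % 3) + 1)           {1,2,3,4,5,6,7}
step 2: q <- min(min(8, 11), 5)      {1,2,3,4,5,6,7}
step 3: s <- q                       {0}

Answer: 4 steps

u: 5,3,3,3,3,3,3,3
q: 2,5,5,5,5,5,5,5
s: 2,1,2,3,4,5,6,7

steps = 4; useful = 23; efficiency = 23/32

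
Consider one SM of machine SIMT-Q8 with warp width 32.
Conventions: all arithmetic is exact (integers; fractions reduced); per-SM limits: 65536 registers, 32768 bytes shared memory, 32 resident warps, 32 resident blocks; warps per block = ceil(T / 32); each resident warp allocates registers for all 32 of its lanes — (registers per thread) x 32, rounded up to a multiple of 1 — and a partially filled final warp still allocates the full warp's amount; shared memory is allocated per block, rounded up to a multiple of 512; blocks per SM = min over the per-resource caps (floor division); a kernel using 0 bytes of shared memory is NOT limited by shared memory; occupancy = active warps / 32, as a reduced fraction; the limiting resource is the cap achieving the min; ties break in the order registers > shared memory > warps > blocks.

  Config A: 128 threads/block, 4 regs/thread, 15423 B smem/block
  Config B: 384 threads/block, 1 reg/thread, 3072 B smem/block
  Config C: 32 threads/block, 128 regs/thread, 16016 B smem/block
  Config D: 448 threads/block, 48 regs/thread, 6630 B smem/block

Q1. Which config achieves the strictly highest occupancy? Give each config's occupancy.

occupancies: A 1/4, B 3/4, C 1/16, D 7/8

Answer: D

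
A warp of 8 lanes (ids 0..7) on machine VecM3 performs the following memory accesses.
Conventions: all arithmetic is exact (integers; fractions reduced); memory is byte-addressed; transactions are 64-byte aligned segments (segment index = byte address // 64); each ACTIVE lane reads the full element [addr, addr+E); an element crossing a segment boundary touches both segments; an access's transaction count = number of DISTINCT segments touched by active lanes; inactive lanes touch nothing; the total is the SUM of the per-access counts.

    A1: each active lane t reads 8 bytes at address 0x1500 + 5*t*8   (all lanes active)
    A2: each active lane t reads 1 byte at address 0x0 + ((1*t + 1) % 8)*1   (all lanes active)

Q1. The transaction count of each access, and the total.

A1: 5 transactions
A2: 1 transaction

Answer: 5,1; total 6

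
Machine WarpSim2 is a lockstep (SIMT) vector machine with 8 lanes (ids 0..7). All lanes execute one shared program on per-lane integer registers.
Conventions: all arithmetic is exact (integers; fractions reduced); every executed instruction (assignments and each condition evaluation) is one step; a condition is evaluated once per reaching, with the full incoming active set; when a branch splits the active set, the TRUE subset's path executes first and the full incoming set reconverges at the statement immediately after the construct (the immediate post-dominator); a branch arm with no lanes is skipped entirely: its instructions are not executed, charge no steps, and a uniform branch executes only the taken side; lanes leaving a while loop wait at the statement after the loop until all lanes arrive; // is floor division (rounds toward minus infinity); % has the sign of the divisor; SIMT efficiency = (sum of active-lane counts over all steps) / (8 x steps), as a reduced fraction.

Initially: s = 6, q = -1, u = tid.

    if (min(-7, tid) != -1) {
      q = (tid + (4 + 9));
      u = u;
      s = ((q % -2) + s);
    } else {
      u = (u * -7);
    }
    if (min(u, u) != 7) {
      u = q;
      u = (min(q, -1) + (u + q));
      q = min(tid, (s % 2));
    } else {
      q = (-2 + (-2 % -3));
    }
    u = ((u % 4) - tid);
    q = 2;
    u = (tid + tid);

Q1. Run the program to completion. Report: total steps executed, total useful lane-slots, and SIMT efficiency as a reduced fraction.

Answer: 12 steps, 86 useful, 43/48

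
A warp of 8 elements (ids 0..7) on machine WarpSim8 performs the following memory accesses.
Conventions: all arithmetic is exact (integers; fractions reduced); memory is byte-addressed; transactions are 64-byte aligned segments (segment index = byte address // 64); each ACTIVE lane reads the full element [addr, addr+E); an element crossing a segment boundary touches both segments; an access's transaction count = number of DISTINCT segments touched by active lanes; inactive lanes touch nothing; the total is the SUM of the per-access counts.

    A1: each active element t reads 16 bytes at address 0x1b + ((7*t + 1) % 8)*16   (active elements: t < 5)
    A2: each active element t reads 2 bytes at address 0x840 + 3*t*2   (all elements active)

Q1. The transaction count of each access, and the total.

A1: 3 transactions
A2: 1 transaction

Answer: 3,1; total 4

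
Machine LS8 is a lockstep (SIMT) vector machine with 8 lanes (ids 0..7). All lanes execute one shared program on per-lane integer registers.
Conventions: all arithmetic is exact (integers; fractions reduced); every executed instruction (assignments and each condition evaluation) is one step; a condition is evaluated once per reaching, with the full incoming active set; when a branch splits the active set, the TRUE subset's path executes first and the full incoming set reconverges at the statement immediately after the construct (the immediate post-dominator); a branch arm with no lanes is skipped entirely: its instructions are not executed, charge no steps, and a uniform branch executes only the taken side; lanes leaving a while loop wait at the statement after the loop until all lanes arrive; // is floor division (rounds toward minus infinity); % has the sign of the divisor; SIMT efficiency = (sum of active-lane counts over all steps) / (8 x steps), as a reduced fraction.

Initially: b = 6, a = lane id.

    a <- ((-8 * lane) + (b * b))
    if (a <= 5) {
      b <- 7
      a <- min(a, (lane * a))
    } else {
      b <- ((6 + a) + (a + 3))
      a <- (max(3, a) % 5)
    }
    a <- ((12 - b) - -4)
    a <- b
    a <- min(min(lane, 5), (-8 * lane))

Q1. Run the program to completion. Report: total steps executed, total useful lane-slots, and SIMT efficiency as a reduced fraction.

Answer: 9 steps, 56 useful, 7/9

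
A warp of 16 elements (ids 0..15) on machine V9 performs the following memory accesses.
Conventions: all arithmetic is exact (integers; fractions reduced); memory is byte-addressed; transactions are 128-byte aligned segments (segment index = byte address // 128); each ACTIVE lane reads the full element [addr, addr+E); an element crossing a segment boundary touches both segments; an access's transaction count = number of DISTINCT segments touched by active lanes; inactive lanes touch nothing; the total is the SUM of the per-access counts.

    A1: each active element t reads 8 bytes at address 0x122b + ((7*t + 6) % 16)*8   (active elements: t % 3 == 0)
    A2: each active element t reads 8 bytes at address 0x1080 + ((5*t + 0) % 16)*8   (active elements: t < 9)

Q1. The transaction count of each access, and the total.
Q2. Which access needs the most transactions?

A1: 2 transactions
A2: 1 transaction

Answer: 2,1; total 3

Answer: A1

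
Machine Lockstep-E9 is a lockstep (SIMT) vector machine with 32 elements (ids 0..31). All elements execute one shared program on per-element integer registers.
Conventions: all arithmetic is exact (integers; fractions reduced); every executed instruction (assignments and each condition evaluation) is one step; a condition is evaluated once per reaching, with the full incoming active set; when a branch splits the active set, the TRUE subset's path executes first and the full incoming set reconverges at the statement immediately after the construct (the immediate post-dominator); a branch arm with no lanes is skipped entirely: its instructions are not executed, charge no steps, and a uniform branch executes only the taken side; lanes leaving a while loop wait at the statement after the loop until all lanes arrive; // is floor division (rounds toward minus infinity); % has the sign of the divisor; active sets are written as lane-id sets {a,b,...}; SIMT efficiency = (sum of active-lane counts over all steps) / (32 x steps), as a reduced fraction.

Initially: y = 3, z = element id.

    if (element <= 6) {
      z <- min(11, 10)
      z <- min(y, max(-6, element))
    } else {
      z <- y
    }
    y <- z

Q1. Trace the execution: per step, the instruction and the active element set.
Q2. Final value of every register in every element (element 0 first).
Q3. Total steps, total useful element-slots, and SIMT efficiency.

step 0: eval (element <= 6)          {0,1,2,3,4,5,6,7,8,9,10,11,12,13,14,15,16,17,18,19,20,21,22,23,24,25,26,27,28,29,30,31}
step 1: z <- min(11, 10)             {0,1,2,3,4,5,6}
step 2: z <- min(y, max(-6, element)) {0,1,2,3,4,5,6}
step 3: z <- y                       {7,8,9,10,11,12,13,14,15,16,17,18,19,20,21,22,23,24,25,26,27,28,29,30,31}
step 4: y <- z                       {0,1,2,3,4,5,6,7,8,9,10,11,12,13,14,15,16,17,18,19,20,21,22,23,24,25,26,27,28,29,30,31}

Answer: 5 steps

y: 0,1,2,3,3,3,3,3,3,3,3,3,3,3,3,3,3,3,3,3,3,3,3,3,3,3,3,3,3,3,3,3
z: 0,1,2,3,3,3,3,3,3,3,3,3,3,3,3,3,3,3,3,3,3,3,3,3,3,3,3,3,3,3,3,3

steps = 5; useful = 103; efficiency = 103/160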